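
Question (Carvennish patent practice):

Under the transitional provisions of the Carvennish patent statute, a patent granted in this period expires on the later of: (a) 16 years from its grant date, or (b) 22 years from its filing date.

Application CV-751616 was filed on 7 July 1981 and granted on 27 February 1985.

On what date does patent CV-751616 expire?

July 7, 2003

(a) grant + 16 years → 27 February 2001.
(b) filing + 22 years → 7 July 2003.
Later of the two: 7 July 2003.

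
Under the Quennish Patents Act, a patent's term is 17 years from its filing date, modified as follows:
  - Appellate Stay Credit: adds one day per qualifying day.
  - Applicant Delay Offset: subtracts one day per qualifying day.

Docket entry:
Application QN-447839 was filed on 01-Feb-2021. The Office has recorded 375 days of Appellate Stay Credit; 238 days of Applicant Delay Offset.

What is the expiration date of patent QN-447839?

2038-06-18

Base term: filing date + 17 years → 1 February 2038.
Appellate Stay Credit: +375 days → 11 February 2039.
Applicant Delay Offset: −238 days → 18 June 2038.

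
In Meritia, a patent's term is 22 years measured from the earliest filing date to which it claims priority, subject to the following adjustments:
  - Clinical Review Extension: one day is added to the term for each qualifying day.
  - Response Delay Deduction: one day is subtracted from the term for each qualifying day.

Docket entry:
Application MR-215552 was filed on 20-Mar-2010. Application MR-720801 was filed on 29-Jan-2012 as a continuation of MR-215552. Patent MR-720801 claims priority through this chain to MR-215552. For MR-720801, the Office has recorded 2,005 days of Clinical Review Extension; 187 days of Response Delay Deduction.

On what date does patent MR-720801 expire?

March 12, 2037

Earliest priority filing: 20 March 2010.
Base term: 20 March 2010 + 22 years → 20 March 2032.
Clinical Review Extension: +2005 days → 15 September 2037.
Response Delay Deduction: −187 days → 12 March 2037.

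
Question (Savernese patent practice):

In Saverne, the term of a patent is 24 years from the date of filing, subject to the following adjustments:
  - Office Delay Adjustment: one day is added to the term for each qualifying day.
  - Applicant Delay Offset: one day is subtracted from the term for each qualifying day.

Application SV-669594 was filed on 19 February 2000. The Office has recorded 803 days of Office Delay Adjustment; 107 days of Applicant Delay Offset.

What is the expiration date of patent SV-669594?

Base term: filing date + 24 years → 19 February 2024.
Office Delay Adjustment: +803 days → 2 May 2026.
Applicant Delay Offset: −107 days → 15 January 2026.

2026-01-15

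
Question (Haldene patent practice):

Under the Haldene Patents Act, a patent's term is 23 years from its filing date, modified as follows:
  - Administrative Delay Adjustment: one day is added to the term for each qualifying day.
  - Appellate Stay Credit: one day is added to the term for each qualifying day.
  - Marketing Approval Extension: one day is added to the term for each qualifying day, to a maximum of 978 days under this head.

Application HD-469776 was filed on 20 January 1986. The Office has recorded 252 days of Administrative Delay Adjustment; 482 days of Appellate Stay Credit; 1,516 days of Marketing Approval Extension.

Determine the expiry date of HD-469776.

Base term: filing date + 23 years → 20 January 2009.
Administrative Delay Adjustment: +252 days → 29 September 2009.
Appellate Stay Credit: +482 days → 24 January 2011.
Marketing Approval Extension: 1516 days claimed exceeds the 978-day cap, so +978 days → 28 September 2013.

September 28, 2013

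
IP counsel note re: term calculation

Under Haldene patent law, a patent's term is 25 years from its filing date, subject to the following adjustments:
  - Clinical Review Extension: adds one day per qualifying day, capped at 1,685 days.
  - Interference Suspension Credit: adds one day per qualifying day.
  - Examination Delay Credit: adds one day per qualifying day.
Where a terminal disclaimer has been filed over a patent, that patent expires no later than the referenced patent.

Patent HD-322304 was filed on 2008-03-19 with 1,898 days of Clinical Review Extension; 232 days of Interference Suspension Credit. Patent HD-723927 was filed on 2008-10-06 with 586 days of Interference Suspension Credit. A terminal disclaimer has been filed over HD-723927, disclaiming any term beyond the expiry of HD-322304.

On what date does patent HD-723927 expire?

Natural term of HD-723927:
  Base: filing + 25 years → 6 October 2033.
  Interference Suspension Credit: +586 days → 15 May 2035.
Expiry of referenced patent HD-322304:
  Base: filing + 25 years → 19 March 2033.
  Clinical Review Extension: 1898 days claimed exceeds the 1685-day cap, so +1685 days → 29 October 2037.
  Interference Suspension Credit: +232 days → 18 June 2038.
Terminal disclaimer: HD-723927 expires on the earlier of 15 May 2035 and 18 June 2038.

May 15, 2035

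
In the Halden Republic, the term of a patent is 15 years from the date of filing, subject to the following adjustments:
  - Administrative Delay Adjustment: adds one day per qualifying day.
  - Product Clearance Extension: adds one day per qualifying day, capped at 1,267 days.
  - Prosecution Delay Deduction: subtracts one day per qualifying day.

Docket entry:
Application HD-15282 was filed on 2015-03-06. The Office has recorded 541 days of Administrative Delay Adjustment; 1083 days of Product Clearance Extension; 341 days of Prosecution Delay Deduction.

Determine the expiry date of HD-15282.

Base term: filing date + 15 years → 6 March 2030.
Administrative Delay Adjustment: +541 days → 29 August 2031.
Product Clearance Extension: 1083 days (within the 1267-day cap) → +1083 days → 16 August 2034.
Prosecution Delay Deduction: −341 days → 9 September 2033.

September 9, 2033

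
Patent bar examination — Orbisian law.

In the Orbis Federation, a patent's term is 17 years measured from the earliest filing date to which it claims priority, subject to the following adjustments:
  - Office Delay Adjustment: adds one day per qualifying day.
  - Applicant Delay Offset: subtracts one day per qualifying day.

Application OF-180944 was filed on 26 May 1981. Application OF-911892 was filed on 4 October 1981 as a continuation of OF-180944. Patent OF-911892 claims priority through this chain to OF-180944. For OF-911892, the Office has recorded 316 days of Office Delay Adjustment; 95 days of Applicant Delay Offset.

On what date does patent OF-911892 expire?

Earliest priority filing: 26 May 1981.
Base term: 26 May 1981 + 17 years → 26 May 1998.
Office Delay Adjustment: +316 days → 7 April 1999.
Applicant Delay Offset: −95 days → 2 January 1999.

1999-01-02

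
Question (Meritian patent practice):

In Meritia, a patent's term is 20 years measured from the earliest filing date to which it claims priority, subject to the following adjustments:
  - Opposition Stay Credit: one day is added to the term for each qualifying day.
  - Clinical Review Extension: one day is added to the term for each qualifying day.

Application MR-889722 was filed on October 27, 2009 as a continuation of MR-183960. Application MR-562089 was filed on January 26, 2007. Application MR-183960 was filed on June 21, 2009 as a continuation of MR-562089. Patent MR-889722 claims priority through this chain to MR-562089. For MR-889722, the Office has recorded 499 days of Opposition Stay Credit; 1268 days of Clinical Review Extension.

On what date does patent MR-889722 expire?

Earliest priority filing: 26 January 2007.
Base term: 26 January 2007 + 20 years → 26 January 2027.
Opposition Stay Credit: +499 days → 8 June 2028.
Clinical Review Extension: +1268 days → 28 November 2031.

November 28, 2031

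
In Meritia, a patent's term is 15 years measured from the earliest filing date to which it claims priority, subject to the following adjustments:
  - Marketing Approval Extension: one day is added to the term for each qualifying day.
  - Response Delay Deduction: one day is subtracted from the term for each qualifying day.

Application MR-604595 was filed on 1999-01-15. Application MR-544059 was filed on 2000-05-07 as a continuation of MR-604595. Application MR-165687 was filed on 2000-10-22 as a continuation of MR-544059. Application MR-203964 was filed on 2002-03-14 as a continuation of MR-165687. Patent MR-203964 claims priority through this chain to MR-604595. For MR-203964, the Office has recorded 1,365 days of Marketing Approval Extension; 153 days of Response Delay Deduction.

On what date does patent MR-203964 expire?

Earliest priority filing: 15 January 1999.
Base term: 15 January 1999 + 15 years → 15 January 2014.
Marketing Approval Extension: +1365 days → 11 October 2017.
Response Delay Deduction: −153 days → 11 May 2017.

2017-05-11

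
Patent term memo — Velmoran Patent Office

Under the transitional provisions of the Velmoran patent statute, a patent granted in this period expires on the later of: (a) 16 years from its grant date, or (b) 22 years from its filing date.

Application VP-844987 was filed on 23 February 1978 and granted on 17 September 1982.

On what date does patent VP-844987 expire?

2000-02-23

(a) grant + 16 years → 17 September 1998.
(b) filing + 22 years → 23 February 2000.
Later of the two: 23 February 2000.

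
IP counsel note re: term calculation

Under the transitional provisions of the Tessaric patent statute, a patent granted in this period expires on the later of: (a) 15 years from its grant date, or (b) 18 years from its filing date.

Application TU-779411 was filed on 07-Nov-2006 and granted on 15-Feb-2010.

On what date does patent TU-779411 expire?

(a) grant + 15 years → 15 February 2025.
(b) filing + 18 years → 7 November 2024.
Later of the two: 15 February 2025.

February 15, 2025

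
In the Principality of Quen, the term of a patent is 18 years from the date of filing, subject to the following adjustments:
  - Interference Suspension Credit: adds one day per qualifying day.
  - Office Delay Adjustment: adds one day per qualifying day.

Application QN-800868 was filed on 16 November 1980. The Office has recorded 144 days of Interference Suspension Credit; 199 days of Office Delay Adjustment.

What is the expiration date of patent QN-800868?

Base term: filing date + 18 years → 16 November 1998.
Interference Suspension Credit: +144 days → 9 April 1999.
Office Delay Adjustment: +199 days → 25 October 1999.

1999-10-25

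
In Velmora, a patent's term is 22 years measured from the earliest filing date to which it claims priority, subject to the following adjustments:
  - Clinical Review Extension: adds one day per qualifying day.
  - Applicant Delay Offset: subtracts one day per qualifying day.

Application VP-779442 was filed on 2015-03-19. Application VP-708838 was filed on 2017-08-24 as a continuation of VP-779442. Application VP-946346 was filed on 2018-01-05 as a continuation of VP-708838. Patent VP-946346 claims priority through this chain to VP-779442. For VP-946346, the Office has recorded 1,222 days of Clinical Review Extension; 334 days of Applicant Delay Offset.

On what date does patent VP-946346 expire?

August 24, 2039

Earliest priority filing: 19 March 2015.
Base term: 19 March 2015 + 22 years → 19 March 2037.
Clinical Review Extension: +1222 days → 23 July 2040.
Applicant Delay Offset: −334 days → 24 August 2039.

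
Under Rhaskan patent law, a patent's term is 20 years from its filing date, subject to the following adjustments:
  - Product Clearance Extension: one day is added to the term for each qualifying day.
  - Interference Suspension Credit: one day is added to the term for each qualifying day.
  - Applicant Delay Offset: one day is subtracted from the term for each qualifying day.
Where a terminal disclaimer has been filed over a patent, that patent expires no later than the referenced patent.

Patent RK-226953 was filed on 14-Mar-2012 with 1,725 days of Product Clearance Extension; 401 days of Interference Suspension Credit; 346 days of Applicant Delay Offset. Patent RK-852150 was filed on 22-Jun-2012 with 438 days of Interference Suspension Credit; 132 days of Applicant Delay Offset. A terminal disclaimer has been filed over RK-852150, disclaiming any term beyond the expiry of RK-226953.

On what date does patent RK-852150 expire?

Natural term of RK-852150:
  Base: filing + 20 years → 22 June 2032.
  Interference Suspension Credit: +438 days → 3 September 2033.
  Applicant Delay Offset: −132 days → 24 April 2033.
Expiry of referenced patent RK-226953:
  Base: filing + 20 years → 14 March 2032.
  Product Clearance Extension: +1725 days → 3 December 2036.
  Interference Suspension Credit: +401 days → 8 January 2038.
  Applicant Delay Offset: −346 days → 27 January 2037.
Terminal disclaimer: RK-852150 expires on the earlier of 24 April 2033 and 27 January 2037.

April 24, 2033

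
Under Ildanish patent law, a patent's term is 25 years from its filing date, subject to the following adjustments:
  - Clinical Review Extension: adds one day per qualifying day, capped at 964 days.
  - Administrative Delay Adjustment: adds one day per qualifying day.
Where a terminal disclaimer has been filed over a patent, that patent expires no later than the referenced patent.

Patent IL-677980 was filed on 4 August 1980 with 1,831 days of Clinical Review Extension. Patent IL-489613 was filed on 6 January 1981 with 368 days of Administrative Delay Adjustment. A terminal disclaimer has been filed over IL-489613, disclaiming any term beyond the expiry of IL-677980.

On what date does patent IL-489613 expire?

Natural term of IL-489613:
  Base: filing + 25 years → 6 January 2006.
  Administrative Delay Adjustment: +368 days → 9 January 2007.
Expiry of referenced patent IL-677980:
  Base: filing + 25 years → 4 August 2005.
  Clinical Review Extension: 1831 days claimed exceeds the 964-day cap, so +964 days → 25 March 2008.
Terminal disclaimer: IL-489613 expires on the earlier of 9 January 2007 and 25 March 2008.

January 9, 2007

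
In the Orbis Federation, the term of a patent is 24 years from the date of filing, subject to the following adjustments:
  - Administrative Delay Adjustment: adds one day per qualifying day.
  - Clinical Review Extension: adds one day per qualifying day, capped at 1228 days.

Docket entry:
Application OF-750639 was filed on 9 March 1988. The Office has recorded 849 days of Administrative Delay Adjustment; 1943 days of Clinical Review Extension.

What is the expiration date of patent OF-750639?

November 15, 2017

Base term: filing date + 24 years → 9 March 2012.
Administrative Delay Adjustment: +849 days → 6 July 2014.
Clinical Review Extension: 1943 days claimed exceeds the 1228-day cap, so +1228 days → 15 November 2017.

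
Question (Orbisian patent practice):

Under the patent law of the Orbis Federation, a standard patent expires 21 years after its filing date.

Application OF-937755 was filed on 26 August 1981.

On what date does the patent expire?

Filing date + 21 years → 26 August 2002.

2002-08-26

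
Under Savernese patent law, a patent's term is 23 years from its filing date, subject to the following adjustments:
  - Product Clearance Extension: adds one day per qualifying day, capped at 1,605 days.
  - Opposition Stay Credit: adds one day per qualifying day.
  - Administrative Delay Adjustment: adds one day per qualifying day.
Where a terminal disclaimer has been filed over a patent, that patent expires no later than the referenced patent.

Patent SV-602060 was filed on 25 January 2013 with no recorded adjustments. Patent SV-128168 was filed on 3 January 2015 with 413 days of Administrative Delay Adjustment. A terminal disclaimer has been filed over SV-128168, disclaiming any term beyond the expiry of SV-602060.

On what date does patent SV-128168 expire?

Natural term of SV-128168:
  Base: filing + 23 years → 3 January 2038.
  Administrative Delay Adjustment: +413 days → 20 February 2039.
Expiry of referenced patent SV-602060:
  Base: filing + 23 years → 25 January 2036.
Terminal disclaimer: SV-128168 expires on the earlier of 20 February 2039 and 25 January 2036.

January 25, 2036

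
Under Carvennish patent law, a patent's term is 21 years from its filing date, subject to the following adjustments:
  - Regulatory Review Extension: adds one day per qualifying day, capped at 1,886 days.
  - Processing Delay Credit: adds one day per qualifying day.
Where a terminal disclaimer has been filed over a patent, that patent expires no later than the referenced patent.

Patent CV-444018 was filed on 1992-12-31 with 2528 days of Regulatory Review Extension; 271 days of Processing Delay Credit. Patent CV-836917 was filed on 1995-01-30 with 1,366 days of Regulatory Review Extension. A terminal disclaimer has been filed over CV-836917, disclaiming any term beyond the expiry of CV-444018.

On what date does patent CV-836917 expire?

Natural term of CV-836917:
  Base: filing + 21 years → 30 January 2016.
  Regulatory Review Extension: 1366 days (within the 1886-day cap) → +1366 days → 27 October 2019.
Expiry of referenced patent CV-444018:
  Base: filing + 21 years → 31 December 2013.
  Regulatory Review Extension: 2528 days claimed exceeds the 1886-day cap, so +1886 days → 1 March 2019.
  Processing Delay Credit: +271 days → 27 November 2019.
Terminal disclaimer: CV-836917 expires on the earlier of 27 October 2019 and 27 November 2019.

2019-10-27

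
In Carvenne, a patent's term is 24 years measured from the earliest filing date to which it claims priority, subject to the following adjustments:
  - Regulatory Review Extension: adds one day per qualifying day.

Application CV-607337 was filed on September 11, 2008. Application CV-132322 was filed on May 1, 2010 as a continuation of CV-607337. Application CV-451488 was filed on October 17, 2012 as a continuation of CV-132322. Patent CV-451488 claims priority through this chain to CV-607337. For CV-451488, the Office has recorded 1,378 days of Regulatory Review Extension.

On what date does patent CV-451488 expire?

June 20, 2036

Earliest priority filing: 11 September 2008.
Base term: 11 September 2008 + 24 years → 11 September 2032.
Regulatory Review Extension: +1378 days → 20 June 2036.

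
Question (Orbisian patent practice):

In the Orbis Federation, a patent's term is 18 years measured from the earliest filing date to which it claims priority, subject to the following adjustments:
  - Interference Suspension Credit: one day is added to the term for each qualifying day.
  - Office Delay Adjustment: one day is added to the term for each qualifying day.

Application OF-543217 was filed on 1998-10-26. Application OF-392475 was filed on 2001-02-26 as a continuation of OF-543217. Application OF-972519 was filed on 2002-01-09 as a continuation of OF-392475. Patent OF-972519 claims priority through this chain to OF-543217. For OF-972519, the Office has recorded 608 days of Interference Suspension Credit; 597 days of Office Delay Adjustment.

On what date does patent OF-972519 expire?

2020-02-13

Earliest priority filing: 26 October 1998.
Base term: 26 October 1998 + 18 years → 26 October 2016.
Interference Suspension Credit: +608 days → 26 June 2018.
Office Delay Adjustment: +597 days → 13 February 2020.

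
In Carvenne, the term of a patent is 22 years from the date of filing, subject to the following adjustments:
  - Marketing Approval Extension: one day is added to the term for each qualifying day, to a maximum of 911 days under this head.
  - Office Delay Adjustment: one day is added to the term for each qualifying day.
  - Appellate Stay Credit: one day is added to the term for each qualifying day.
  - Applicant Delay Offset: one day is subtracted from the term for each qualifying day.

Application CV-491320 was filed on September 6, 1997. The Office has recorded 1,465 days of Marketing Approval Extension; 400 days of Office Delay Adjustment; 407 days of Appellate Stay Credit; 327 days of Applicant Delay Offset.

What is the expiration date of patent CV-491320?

Base term: filing date + 22 years → 6 September 2019.
Marketing Approval Extension: 1465 days claimed exceeds the 911-day cap, so +911 days → 5 March 2022.
Office Delay Adjustment: +400 days → 9 April 2023.
Appellate Stay Credit: +407 days → 20 May 2024.
Applicant Delay Offset: −327 days → 28 June 2023.

2023-06-28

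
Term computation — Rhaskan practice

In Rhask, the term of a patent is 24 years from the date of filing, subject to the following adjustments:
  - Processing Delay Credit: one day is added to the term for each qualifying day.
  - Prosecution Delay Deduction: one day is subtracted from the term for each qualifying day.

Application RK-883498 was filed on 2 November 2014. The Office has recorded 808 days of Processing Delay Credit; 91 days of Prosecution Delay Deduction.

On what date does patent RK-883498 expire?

2040-10-19

Base term: filing date + 24 years → 2 November 2038.
Processing Delay Credit: +808 days → 18 January 2041.
Prosecution Delay Deduction: −91 days → 19 October 2040.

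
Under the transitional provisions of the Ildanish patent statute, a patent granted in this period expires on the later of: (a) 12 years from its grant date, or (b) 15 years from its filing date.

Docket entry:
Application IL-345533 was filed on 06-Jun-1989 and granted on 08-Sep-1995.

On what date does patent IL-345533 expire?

(a) grant + 12 years → 8 September 2007.
(b) filing + 15 years → 6 June 2004.
Later of the two: 8 September 2007.

September 8, 2007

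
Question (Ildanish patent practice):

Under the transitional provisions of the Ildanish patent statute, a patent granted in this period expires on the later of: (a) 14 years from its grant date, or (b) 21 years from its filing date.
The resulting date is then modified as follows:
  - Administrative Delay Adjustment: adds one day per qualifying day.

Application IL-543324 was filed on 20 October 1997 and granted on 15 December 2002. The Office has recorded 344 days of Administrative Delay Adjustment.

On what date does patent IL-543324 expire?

2019-09-29

(a) grant + 14 years → 15 December 2016.
(b) filing + 21 years → 20 October 2018.
Later of the two: 20 October 2018.
Administrative Delay Adjustment: +344 days → 29 September 2019.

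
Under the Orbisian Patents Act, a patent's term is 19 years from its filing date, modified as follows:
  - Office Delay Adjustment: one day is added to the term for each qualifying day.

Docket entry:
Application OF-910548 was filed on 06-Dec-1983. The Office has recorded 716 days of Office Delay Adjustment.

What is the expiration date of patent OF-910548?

Base term: filing date + 19 years → 6 December 2002.
Office Delay Adjustment: +716 days → 21 November 2004.

November 21, 2004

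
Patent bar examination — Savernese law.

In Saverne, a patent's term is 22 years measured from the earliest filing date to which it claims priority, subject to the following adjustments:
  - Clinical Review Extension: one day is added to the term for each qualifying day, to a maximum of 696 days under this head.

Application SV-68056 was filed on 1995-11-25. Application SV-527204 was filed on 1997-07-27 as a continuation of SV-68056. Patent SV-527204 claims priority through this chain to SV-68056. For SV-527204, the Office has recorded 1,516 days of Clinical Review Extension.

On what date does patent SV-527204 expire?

2019-10-22

Earliest priority filing: 25 November 1995.
Base term: 25 November 1995 + 22 years → 25 November 2017.
Clinical Review Extension: 1516 days claimed exceeds the 696-day cap, so +696 days → 22 October 2019.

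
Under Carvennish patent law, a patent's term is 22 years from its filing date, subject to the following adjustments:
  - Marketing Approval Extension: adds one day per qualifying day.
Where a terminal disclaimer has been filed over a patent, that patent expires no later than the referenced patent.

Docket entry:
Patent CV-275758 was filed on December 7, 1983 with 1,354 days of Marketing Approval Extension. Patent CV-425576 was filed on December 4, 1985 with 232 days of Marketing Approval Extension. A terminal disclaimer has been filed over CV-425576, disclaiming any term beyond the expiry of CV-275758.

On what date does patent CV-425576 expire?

Natural term of CV-425576:
  Base: filing + 22 years → 4 December 2007.
  Marketing Approval Extension: +232 days → 23 July 2008.
Expiry of referenced patent CV-275758:
  Base: filing + 22 years → 7 December 2005.
  Marketing Approval Extension: +1354 days → 22 August 2009.
Terminal disclaimer: CV-425576 expires on the earlier of 23 July 2008 and 22 August 2009.

2008-07-23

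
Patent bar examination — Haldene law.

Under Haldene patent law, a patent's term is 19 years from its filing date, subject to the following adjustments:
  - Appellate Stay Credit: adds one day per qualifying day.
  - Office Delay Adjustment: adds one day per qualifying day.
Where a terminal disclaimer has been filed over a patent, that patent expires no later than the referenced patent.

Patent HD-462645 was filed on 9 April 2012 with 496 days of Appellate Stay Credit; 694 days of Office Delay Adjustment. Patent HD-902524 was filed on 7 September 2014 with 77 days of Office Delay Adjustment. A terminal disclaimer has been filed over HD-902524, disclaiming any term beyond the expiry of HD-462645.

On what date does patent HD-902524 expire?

November 23, 2033

Natural term of HD-902524:
  Base: filing + 19 years → 7 September 2033.
  Office Delay Adjustment: +77 days → 23 November 2033.
Expiry of referenced patent HD-462645:
  Base: filing + 19 years → 9 April 2031.
  Appellate Stay Credit: +496 days → 17 August 2032.
  Office Delay Adjustment: +694 days → 12 July 2034.
Terminal disclaimer: HD-902524 expires on the earlier of 23 November 2033 and 12 July 2034.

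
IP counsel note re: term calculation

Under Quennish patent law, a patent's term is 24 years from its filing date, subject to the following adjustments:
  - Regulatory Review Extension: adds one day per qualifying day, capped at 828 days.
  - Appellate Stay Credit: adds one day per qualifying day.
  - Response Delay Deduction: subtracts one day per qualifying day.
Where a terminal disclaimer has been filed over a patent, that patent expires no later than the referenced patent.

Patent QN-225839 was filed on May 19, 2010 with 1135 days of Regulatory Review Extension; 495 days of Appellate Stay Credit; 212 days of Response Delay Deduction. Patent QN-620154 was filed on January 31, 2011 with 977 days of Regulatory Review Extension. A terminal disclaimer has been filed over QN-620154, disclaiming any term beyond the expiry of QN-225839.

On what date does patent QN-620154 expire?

May 8, 2037

Natural term of QN-620154:
  Base: filing + 24 years → 31 January 2035.
  Regulatory Review Extension: 977 days claimed exceeds the 828-day cap, so +828 days → 8 May 2037.
Expiry of referenced patent QN-225839:
  Base: filing + 24 years → 19 May 2034.
  Regulatory Review Extension: 1135 days claimed exceeds the 828-day cap, so +828 days → 24 August 2036.
  Appellate Stay Credit: +495 days → 1 January 2038.
  Response Delay Deduction: −212 days → 3 June 2037.
Terminal disclaimer: QN-620154 expires on the earlier of 8 May 2037 and 3 June 2037.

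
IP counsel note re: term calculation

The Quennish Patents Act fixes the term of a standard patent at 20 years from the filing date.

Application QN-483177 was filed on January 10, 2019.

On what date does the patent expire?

2039-01-10

Filing date + 20 years → 10 January 2039.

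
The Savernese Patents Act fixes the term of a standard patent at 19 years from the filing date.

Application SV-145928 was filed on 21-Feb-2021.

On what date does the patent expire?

Filing date + 19 years → 21 February 2040.

February 21, 2040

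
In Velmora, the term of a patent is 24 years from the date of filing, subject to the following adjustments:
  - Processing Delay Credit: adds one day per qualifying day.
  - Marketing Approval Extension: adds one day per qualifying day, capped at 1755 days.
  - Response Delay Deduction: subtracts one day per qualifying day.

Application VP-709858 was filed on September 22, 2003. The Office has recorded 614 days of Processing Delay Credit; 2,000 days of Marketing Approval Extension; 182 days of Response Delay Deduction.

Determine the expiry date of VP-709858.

September 17, 2033

Base term: filing date + 24 years → 22 September 2027.
Processing Delay Credit: +614 days → 28 May 2029.
Marketing Approval Extension: 2000 days claimed exceeds the 1755-day cap, so +1755 days → 18 March 2034.
Response Delay Deduction: −182 days → 17 September 2033.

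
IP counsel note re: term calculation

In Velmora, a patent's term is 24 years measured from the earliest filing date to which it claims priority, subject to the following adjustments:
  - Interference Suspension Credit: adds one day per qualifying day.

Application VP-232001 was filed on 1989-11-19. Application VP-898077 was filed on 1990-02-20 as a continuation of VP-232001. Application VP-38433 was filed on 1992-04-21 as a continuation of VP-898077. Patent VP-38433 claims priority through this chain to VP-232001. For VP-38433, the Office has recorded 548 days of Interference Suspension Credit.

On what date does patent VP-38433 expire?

2015-05-21

Earliest priority filing: 19 November 1989.
Base term: 19 November 1989 + 24 years → 19 November 2013.
Interference Suspension Credit: +548 days → 21 May 2015.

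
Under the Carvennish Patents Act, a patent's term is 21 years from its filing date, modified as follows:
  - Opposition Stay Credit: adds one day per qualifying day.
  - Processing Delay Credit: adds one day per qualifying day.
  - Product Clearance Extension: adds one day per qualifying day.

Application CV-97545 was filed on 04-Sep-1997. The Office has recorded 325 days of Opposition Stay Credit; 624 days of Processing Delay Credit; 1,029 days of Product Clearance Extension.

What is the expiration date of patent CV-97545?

2024-02-03

Base term: filing date + 21 years → 4 September 2018.
Opposition Stay Credit: +325 days → 26 July 2019.
Processing Delay Credit: +624 days → 10 April 2021.
Product Clearance Extension: +1029 days → 3 February 2024.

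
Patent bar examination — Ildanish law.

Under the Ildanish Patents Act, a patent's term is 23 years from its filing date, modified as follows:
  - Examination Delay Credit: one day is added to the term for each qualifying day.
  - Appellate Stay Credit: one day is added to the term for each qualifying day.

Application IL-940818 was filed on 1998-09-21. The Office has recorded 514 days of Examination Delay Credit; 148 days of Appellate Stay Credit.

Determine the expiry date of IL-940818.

Base term: filing date + 23 years → 21 September 2021.
Examination Delay Credit: +514 days → 17 February 2023.
Appellate Stay Credit: +148 days → 15 July 2023.

2023-07-15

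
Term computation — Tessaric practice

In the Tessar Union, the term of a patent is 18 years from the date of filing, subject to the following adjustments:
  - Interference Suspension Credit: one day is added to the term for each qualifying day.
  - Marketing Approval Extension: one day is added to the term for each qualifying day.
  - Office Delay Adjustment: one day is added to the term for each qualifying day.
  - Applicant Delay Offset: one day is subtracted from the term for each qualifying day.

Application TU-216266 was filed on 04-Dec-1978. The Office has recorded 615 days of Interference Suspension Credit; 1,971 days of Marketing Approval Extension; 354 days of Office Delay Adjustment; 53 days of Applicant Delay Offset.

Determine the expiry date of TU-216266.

Base term: filing date + 18 years → 4 December 1996.
Interference Suspension Credit: +615 days → 11 August 1998.
Marketing Approval Extension: +1971 days → 3 January 2004.
Office Delay Adjustment: +354 days → 22 December 2004.
Applicant Delay Offset: −53 days → 30 October 2004.

October 30, 2004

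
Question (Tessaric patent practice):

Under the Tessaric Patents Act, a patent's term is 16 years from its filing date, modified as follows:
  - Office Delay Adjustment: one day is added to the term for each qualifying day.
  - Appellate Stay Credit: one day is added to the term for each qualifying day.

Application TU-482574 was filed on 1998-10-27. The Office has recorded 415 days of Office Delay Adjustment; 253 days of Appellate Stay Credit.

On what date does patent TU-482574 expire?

Base term: filing date + 16 years → 27 October 2014.
Office Delay Adjustment: +415 days → 16 December 2015.
Appellate Stay Credit: +253 days → 25 August 2016.

August 25, 2016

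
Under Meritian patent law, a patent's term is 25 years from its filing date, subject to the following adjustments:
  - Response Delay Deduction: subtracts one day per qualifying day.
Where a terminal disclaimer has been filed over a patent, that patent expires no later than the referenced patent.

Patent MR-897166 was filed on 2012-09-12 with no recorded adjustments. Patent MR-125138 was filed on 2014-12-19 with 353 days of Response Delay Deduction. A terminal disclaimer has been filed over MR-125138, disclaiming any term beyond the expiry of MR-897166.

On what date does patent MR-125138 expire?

September 12, 2037

Natural term of MR-125138:
  Base: filing + 25 years → 19 December 2039.
  Response Delay Deduction: −353 days → 31 December 2038.
Expiry of referenced patent MR-897166:
  Base: filing + 25 years → 12 September 2037.
Terminal disclaimer: MR-125138 expires on the earlier of 31 December 2038 and 12 September 2037.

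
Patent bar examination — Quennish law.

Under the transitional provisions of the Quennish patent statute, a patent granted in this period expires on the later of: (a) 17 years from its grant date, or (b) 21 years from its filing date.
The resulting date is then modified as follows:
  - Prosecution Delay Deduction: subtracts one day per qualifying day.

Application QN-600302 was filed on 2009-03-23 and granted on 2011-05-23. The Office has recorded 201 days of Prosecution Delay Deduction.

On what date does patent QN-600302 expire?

2029-09-03

(a) grant + 17 years → 23 May 2028.
(b) filing + 21 years → 23 March 2030.
Later of the two: 23 March 2030.
Prosecution Delay Deduction: −201 days → 3 September 2029.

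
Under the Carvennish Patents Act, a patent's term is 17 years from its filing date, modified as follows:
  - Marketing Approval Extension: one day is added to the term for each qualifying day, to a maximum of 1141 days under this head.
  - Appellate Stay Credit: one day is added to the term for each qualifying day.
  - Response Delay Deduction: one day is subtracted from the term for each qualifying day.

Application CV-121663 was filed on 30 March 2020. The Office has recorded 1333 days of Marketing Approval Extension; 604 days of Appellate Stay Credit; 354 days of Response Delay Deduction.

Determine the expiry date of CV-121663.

Base term: filing date + 17 years → 30 March 2037.
Marketing Approval Extension: 1333 days claimed exceeds the 1141-day cap, so +1141 days → 14 May 2040.
Appellate Stay Credit: +604 days → 8 January 2042.
Response Delay Deduction: −354 days → 19 January 2041.

January 19, 2041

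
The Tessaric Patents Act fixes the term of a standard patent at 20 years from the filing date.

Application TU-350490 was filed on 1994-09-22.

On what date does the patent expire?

2014-09-22

Filing date + 20 years → 22 September 2014.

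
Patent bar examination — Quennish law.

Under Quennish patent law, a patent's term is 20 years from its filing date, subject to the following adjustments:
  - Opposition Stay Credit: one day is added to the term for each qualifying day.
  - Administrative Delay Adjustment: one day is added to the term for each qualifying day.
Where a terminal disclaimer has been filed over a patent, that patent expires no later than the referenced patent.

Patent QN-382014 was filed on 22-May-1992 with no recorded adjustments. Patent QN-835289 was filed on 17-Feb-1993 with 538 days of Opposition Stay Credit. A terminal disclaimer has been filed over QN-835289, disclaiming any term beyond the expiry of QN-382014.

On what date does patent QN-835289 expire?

Natural term of QN-835289:
  Base: filing + 20 years → 17 February 2013.
  Opposition Stay Credit: +538 days → 9 August 2014.
Expiry of referenced patent QN-382014:
  Base: filing + 20 years → 22 May 2012.
Terminal disclaimer: QN-835289 expires on the earlier of 9 August 2014 and 22 May 2012.

May 22, 2012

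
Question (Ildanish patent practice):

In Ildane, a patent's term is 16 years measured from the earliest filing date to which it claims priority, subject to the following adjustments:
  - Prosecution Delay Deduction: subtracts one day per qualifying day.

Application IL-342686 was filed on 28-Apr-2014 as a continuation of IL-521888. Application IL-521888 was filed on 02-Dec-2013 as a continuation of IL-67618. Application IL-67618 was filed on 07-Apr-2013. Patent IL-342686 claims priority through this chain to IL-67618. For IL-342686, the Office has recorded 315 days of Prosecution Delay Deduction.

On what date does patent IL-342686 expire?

Earliest priority filing: 7 April 2013.
Base term: 7 April 2013 + 16 years → 7 April 2029.
Prosecution Delay Deduction: −315 days → 27 May 2028.

2028-05-27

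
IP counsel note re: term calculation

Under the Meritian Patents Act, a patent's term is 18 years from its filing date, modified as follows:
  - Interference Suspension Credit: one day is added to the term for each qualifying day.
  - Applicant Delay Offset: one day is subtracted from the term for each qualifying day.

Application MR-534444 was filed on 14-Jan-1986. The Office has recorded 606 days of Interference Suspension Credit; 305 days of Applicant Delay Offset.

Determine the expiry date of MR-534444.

Base term: filing date + 18 years → 14 January 2004.
Interference Suspension Credit: +606 days → 11 September 2005.
Applicant Delay Offset: −305 days → 10 November 2004.

2004-11-10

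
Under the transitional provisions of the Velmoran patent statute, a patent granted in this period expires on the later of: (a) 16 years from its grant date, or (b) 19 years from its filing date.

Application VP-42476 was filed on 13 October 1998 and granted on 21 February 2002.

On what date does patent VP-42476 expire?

(a) grant + 16 years → 21 February 2018.
(b) filing + 19 years → 13 October 2017.
Later of the two: 21 February 2018.

February 21, 2018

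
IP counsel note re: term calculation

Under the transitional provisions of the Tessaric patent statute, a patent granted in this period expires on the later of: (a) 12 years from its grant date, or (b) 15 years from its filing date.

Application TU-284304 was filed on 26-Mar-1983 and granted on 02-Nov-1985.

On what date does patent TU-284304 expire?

(a) grant + 12 years → 2 November 1997.
(b) filing + 15 years → 26 March 1998.
Later of the two: 26 March 1998.

March 26, 1998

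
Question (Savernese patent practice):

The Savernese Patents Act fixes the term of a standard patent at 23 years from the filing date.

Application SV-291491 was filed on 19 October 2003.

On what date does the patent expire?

Filing date + 23 years → 19 October 2026.

October 19, 2026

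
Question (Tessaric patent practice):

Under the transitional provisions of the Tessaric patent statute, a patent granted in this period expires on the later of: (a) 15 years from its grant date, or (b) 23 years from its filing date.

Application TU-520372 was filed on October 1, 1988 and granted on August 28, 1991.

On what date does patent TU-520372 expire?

(a) grant + 15 years → 28 August 2006.
(b) filing + 23 years → 1 October 2011.
Later of the two: 1 October 2011.

2011-10-01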